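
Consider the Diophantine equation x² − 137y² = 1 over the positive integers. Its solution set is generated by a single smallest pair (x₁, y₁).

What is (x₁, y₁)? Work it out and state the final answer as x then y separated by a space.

[11; 1,2,2,1,1,2,2,1,22] for √137; ℓ=9 ⇒ convergent index 17
step 0: (11, 1)  from 11·(1,0) + (0,1)
…
step 3: (82, 7)  from 2·(35,3) + (12,1)
step 4: (117, 10)  from 1·(82,7) + (35,3)
step 5: (199, 17)  from 1·(117,10) + (82,7)
…
step 7: (1229, 105)  from 2·(515,44) + (199,17)
step 8: (1744, 149)  from 1·(1229,105) + (515,44)
step 9: (39597, 3383)  from 22·(1744,149) + (1229,105)
…
step 11: (122279, 10447)  from 2·(41341,3532) + (39597,3383)
…
step 16: (4286741, 366241)  from 2·(1796332,153471) + (694077,59299)
step 17: (6083073, 519712)  from 1·(4286741,366241) + (1796332,153471)
(x₁, y₁) = (6083073, 519712);  6083073² − 137·519712² = 1 ✓

6083073 519712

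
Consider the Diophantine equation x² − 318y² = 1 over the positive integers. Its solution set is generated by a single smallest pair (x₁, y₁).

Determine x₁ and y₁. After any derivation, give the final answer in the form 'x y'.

107 6

d=318: √d = [17; 1,4,1,34] (ℓ=4, even), read p_3/q_3
step 0: (17, 1)  from 17·(1,0) + (0,1)
…
step 2: (89, 5)  from 4·(18,1) + (17,1)
step 3: (107, 6)  from 1·(89,5) + (18,1)
(x₁, y₁) = (107, 6);  107² − 318·6² = 1 ✓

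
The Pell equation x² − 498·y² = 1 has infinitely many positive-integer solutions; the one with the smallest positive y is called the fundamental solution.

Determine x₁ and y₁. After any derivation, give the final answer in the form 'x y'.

179777 8056

[22; 3,6,22,6,3,44] for √498; ℓ=6 ⇒ convergent index 5
a_0=22:  p_0=22·1+0=22,  q_0=22·0+1=1
…
a_2=6:  p_2=6·67+22=424,  q_2=6·3+1=19
…
a_4=6:  p_4=6·9395+424=56794,  q_4=6·421+19=2545
a_5=3:  p_5=3·56794+9395=179777,  q_5=3·2545+421=8056
→ (179777, 8056).  Check: 179777²=32319769729, 498·8056²=32319769728, difference 1.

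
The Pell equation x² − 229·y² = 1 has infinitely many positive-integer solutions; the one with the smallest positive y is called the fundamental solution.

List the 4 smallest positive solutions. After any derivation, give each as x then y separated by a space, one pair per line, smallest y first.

√229 = [15; 7,1,1,7,30, …], period ℓ=5 (odd) → k=9
step 0: (15, 1)  from 15·(1,0) + (0,1)
…
step 2: (121, 8)  from 1·(106,7) + (15,1)
step 3: (227, 15)  from 1·(121,8) + (106,7)
step 4: (1710, 113)  from 7·(227,15) + (121,8)
…
step 8: (776325, 51301)  from 1·(413926,27353) + (362399,23948)
step 9: (5848201, 386460)  from 7·(776325,51301) + (413926,27353)
→ (5848201, 386460).  Check: 5848201²=34201454936401, 229·386460²=34201454936400, difference 1.
n=2: (5848201,386460)∘(5848201,386460) = (5848201·5848201+229·386460·386460, 5848201·386460+386460·5848201) = (68402909872801,4520191516920)
n=3: (68402909872801,4520191516920)∘(5848201,386460) = (5848201·68402909872801+229·386460·4520191516920, 5848201·4520191516920+386460·68402909872801) = (800067931842043513801,52869977098885735380)
n=4: (800067931842043513801,52869977098885735380)∘(5848201,386460) = (5848201·800067931842043513801+229·386460·52869977098885735380, 5848201·52869977098885735380+386460·800067931842043513801) = (9357916158133073035999171201,618388505879356792878585840)

5848201 386460
68402909872801 4520191516920
800067931842043513801 52869977098885735380
9357916158133073035999171201 618388505879356792878585840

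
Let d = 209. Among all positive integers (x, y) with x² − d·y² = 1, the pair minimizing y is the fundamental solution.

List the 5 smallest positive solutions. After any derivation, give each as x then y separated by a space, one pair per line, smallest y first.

46551 3220
4333991201 299788440
403503248748951 27910903337660
37566959460690844801 2598560922243032880
3497559059305735783913751 241931218954759943856100

√209 = [14; 2,5,3,2,3,5,2,28, …], period ℓ=8 (even) → k=7
i=0: a=14 ⇒ p=14, q=1
…
i=6: a=5 ⇒ p=21266, q=1471
i=7: a=2 ⇒ p=46551, q=3220
fundamental: x₁=46551, y₁=3220  (since 2166995601 − 209·10368400 = 1)
k=2:  x_2 = 46551·46551+209·3220·3220 = 4333991201,  y_2 = 46551·3220+3220·46551 = 299788440
k=3:  x_3 = 46551·4333991201+209·3220·299788440 = 403503248748951,  y_3 = 46551·299788440+3220·4333991201 = 27910903337660
k=4:  x_4 = 46551·403503248748951+209·3220·27910903337660 = 37566959460690844801,  y_4 = 46551·27910903337660+3220·403503248748951 = 2598560922243032880
k=5:  x_5 = 46551·37566959460690844801+209·3220·2598560922243032880 = 3497559059305735783913751,  y_5 = 46551·2598560922243032880+3220·37566959460690844801 = 241931218954759943856100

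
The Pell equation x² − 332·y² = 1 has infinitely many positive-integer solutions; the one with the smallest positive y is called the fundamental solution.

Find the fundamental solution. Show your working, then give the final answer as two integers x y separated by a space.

13447 738

d=332: √d = [18; 4,1,1,8,1,1,4,36] (ℓ=8, even), read p_7/q_7
i=0: a=18 ⇒ p=18, q=1
i=1: a=4 ⇒ p=73, q=4
i=2: a=1 ⇒ p=91, q=5
i=3: a=1 ⇒ p=164, q=9
i=4: a=8 ⇒ p=1403, q=77
i=5: a=1 ⇒ p=1567, q=86
i=6: a=1 ⇒ p=2970, q=163
i=7: a=4 ⇒ p=13447, q=738
→ (13447, 738).  Check: 13447²=180821809, 332·738²=180821808, difference 1.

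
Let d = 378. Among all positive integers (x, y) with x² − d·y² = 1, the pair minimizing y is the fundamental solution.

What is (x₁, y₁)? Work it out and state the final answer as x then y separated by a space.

8749 450

√378 = [19; 2,3,1,4,1,3,2,38, …], period ℓ=8 (even) → k=7
a_0=19:  p_0=19·1+0=19,  q_0=19·0+1=1
…
a_2=3:  p_2=3·39+19=136,  q_2=3·2+1=7
…
a_4=4:  p_4=4·175+136=836,  q_4=4·9+7=43
…
a_6=3:  p_6=3·1011+836=3869,  q_6=3·52+43=199
a_7=2:  p_7=2·3869+1011=8749,  q_7=2·199+52=450
(x₁, y₁) = (8749, 450);  8749² − 378·450² = 1 ✓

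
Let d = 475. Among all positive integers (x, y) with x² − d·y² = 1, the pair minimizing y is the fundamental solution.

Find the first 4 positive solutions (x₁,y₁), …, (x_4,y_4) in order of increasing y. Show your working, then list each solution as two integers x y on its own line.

√475 → a₀=21, period (1,3,1,6,2,6,1,3,1,42); ℓ=10 even so k=9
i=0: a=21 ⇒ p=21, q=1
i=1: a=1 ⇒ p=22, q=1
i=2: a=3 ⇒ p=87, q=4
i=3: a=1 ⇒ p=109, q=5
…
i=5: a=2 ⇒ p=1591, q=73
i=6: a=6 ⇒ p=10287, q=472
i=7: a=1 ⇒ p=11878, q=545
i=8: a=3 ⇒ p=45921, q=2107
i=9: a=1 ⇒ p=57799, q=2652
fundamental: x₁=57799, y₁=2652  (since 3340724401 − 475·7033104 = 1)
(57799+2652√475)^2 = 6681448801 + 306565896√475
(57799+2652√475)^3 = 772362118440199 + 35438404443156√475
(57799+2652√475)^4 = 89283516160768675201 + 4096608676513381392√475

57799 2652
6681448801 306565896
772362118440199 35438404443156
89283516160768675201 4096608676513381392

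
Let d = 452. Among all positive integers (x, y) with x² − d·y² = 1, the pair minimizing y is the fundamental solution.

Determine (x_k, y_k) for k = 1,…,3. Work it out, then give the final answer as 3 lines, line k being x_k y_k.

1204353 56648
2900932297217 136448377488
6987493029899166849 328664025545553880

√452 = [21; 3,1,5,3,10,3,5,1,3,42, …], period ℓ=10 (even) → k=9
i=0: a=21 ⇒ p=21, q=1
i=1: a=3 ⇒ p=64, q=3
i=2: a=1 ⇒ p=85, q=4
i=3: a=5 ⇒ p=489, q=23
…
i=5: a=10 ⇒ p=16009, q=753
i=6: a=3 ⇒ p=49579, q=2332
i=7: a=5 ⇒ p=263904, q=12413
i=8: a=1 ⇒ p=313483, q=14745
i=9: a=3 ⇒ p=1204353, q=56648
→ (1204353, 56648).  Check: 1204353²=1450466148609, 452·56648²=1450466148608, difference 1.
(1204353+56648√452)^2 = 2900932297217 + 136448377488√452
(1204353+56648√452)^3 = 6987493029899166849 + 328664025545553880√452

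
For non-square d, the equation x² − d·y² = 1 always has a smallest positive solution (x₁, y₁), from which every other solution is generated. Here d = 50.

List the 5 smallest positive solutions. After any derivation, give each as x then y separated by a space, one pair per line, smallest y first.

√50 → a₀=7, period (14); ℓ=1 odd so k=1
k=0  a_k=7  p_k/q_k = 7/1
k=1  a_k=14  p_k/q_k = 99/14
(x₁, y₁) = (99, 14);  99² − 50·14² = 1 ✓
n=2: (99,14)∘(99,14) = (99·99+50·14·14, 99·14+14·99) = (19601,2772)
n=3: (19601,2772)∘(99,14) = (99·19601+50·14·2772, 99·2772+14·19601) = (3880899,548842)
n=4: (3880899,548842)∘(99,14) = (99·3880899+50·14·548842, 99·548842+14·3880899) = (768398401,108667944)
n=5: (768398401,108667944)∘(99,14) = (99·768398401+50·14·108667944, 99·108667944+14·768398401) = (152139002499,21515704070)

99 14
19601 2772
3880899 548842
768398401 108667944
152139002499 21515704070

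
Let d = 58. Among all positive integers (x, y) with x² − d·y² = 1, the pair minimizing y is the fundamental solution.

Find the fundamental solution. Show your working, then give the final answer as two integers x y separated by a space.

[7; 1,1,1,1,1,1,14] for √58; ℓ=7 ⇒ convergent index 13
a_0=7:  p_0=7·1+0=7,  q_0=7·0+1=1
a_1=1:  p_1=1·7+1=8,  q_1=1·1+0=1
…
a_4=1:  p_4=1·23+15=38,  q_4=1·3+2=5
…
a_6=1:  p_6=1·61+38=99,  q_6=1·8+5=13
…
a_8=1:  p_8=1·1447+99=1546,  q_8=1·190+13=203
…
a_10=1:  p_10=1·2993+1546=4539,  q_10=1·393+203=596
a_11=1:  p_11=1·4539+2993=7532,  q_11=1·596+393=989
a_12=1:  p_12=1·7532+4539=12071,  q_12=1·989+596=1585
a_13=1:  p_13=1·12071+7532=19603,  q_13=1·1585+989=2574
→ (19603, 2574).  Check: 19603²=384277609, 58·2574²=384277608, difference 1.

19603 2574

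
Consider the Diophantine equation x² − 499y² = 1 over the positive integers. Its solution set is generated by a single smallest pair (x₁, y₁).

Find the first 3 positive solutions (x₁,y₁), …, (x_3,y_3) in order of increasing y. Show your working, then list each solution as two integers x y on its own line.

4490 201
40320199 1804980
362075382530 16208720199

[22; 2,1,21,1,2,44] for √499; ℓ=6 ⇒ convergent index 5
i=0: a=22 ⇒ p=22, q=1
…
i=3: a=21 ⇒ p=1452, q=65
i=4: a=1 ⇒ p=1519, q=68
i=5: a=2 ⇒ p=4490, q=201
→ (4490, 201).  Check: 4490²=20160100, 499·201²=20160099, difference 1.
k=2:  x_2 = 4490·4490+499·201·201 = 40320199,  y_2 = 4490·201+201·4490 = 1804980
k=3:  x_3 = 4490·40320199+499·201·1804980 = 362075382530,  y_3 = 4490·1804980+201·40320199 = 16208720199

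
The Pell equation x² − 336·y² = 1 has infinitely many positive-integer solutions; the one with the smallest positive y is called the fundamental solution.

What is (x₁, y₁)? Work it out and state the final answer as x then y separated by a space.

55 3

[18; 3,36] for √336; ℓ=2 ⇒ convergent index 1
step 0: (18, 1)  from 18·(1,0) + (0,1)
step 1: (55, 3)  from 3·(18,1) + (1,0)
fundamental: x₁=55, y₁=3  (since 3025 − 336·9 = 1)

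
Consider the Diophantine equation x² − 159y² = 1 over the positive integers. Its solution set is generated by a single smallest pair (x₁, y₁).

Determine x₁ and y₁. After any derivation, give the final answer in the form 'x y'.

1324 105

√159 → a₀=12, period (1,1,1,1,3,1,1,1,1,24); ℓ=10 even so k=9
k=0  a_k=12  p_k/q_k = 12/1
k=1  a_k=1  p_k/q_k = 13/1
k=2  a_k=1  p_k/q_k = 25/2
…
k=5  a_k=3  p_k/q_k = 227/18
…
k=7  a_k=1  p_k/q_k = 517/41
k=8  a_k=1  p_k/q_k = 807/64
k=9  a_k=1  p_k/q_k = 1324/105
→ (1324, 105).  Check: 1324²=1752976, 159·105²=1752975, difference 1.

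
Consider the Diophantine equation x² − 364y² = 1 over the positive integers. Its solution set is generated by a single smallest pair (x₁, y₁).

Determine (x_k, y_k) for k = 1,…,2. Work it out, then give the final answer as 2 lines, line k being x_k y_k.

d=364: √d = [19; 12,1,2,3,1,8,1,3,2,1,12,38] (ℓ=12, even), read p_11/q_11
i=0: a=19 ⇒ p=19, q=1
…
i=2: a=1 ⇒ p=248, q=13
i=3: a=2 ⇒ p=725, q=38
i=4: a=3 ⇒ p=2423, q=127
i=5: a=1 ⇒ p=3148, q=165
…
i=9: a=2 ⇒ p=270499, q=14178
i=10: a=1 ⇒ p=390371, q=20461
i=11: a=12 ⇒ p=4954951, q=259710
→ (4954951, 259710).  Check: 4954951²=24551539412401, 364·259710²=24551539412400, difference 1.
k=2:  x_2 = 4954951·4954951+364·259710·259710 = 49103078824801,  y_2 = 4954951·259710+259710·4954951 = 2573700648420

4954951 259710
49103078824801 2573700648420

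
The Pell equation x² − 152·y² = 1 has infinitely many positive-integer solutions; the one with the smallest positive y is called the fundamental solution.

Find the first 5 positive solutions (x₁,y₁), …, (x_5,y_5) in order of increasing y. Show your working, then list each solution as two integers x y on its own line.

√152 → a₀=12, period (3,24); ℓ=2 even so k=1
a_0=12:  p_0=12·1+0=12,  q_0=12·0+1=1
a_1=3:  p_1=3·12+1=37,  q_1=3·1+0=3
→ (37, 3).  Check: 37²=1369, 152·3²=1368, difference 1.
(x_2, y_2) = (37·37 + 152·3·3, 37·3 + 3·37) = (2737, 222)
(x_3, y_3) = (37·2737 + 152·3·222, 37·222 + 3·2737) = (202501, 16425)
(x_4, y_4) = (37·202501 + 152·3·16425, 37·16425 + 3·202501) = (14982337, 1215228)
(x_5, y_5) = (37·14982337 + 152·3·1215228, 37·1215228 + 3·14982337) = (1108490437, 89910447)

37 3
2737 222
202501 16425
14982337 1215228
1108490437 89910447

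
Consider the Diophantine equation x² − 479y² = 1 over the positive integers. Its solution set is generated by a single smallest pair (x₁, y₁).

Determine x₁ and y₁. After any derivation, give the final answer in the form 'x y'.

[21; 1,7,1,3,2,21,2,3,1,7,1,42] for √479; ℓ=12 ⇒ convergent index 11
i=0: a=21 ⇒ p=21, q=1
i=1: a=1 ⇒ p=22, q=1
…
i=3: a=1 ⇒ p=197, q=9
…
i=9: a=1 ⇒ p=340591, q=15562
i=10: a=7 ⇒ p=2648849, q=121029
i=11: a=1 ⇒ p=2989440, q=136591
→ (2989440, 136591).  Check: 2989440²=8936751513600, 479·136591²=8936751513599, difference 1.

2989440 136591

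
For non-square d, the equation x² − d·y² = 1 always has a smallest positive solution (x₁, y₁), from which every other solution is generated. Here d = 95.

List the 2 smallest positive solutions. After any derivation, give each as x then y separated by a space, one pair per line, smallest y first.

d=95: √d = [9; 1,2,1,18] (ℓ=4, even), read p_3/q_3
i=0: a=9 ⇒ p=9, q=1
i=1: a=1 ⇒ p=10, q=1
i=2: a=2 ⇒ p=29, q=3
i=3: a=1 ⇒ p=39, q=4
fundamental: x₁=39, y₁=4  (since 1521 − 95·16 = 1)
n=2: (39,4)∘(39,4) = (39·39+95·4·4, 39·4+4·39) = (3041,312)

39 4
3041 312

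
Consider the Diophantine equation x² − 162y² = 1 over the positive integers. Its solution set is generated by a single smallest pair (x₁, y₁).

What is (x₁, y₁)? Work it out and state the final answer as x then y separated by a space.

d=162: √d = [12; 1,2,1,2,12,2,1,2,1,24] (ℓ=10, even), read p_9/q_9
step 0: (12, 1)  from 12·(1,0) + (0,1)
step 1: (13, 1)  from 1·(12,1) + (1,0)
…
step 3: (51, 4)  from 1·(38,3) + (13,1)
…
step 5: (1731, 136)  from 12·(140,11) + (51,4)
step 6: (3602, 283)  from 2·(1731,136) + (140,11)
…
step 8: (14268, 1121)  from 2·(5333,419) + (3602,283)
step 9: (19601, 1540)  from 1·(14268,1121) + (5333,419)
fundamental: x₁=19601, y₁=1540  (since 384199201 − 162·2371600 = 1)

19601 1540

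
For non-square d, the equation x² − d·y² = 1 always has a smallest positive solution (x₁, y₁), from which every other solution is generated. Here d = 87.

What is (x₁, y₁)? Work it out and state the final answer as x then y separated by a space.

√87 → a₀=9, period (3,18); ℓ=2 even so k=1
k=0  a_k=9  p_k/q_k = 9/1
k=1  a_k=3  p_k/q_k = 28/3
(x₁, y₁) = (28, 3);  28² − 87·3² = 1 ✓

28 3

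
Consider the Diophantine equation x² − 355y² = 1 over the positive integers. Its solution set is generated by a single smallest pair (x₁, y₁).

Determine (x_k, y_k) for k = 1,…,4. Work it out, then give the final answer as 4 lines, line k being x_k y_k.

954809 50676
1823320452961 96771801768
3481845556741524089 184797174548553948
6648994948371812427335041 352892010866963721270096

d=355: √d = [18; 1,5,3,3,1,6,1,3,3,5,1,36] (ℓ=12, even), read p_11/q_11
a_0=18:  p_0=18·1+0=18,  q_0=18·0+1=1
…
a_2=5:  p_2=5·19+18=113,  q_2=5·1+1=6
a_3=3:  p_3=3·113+19=358,  q_3=3·6+1=19
…
a_5=1:  p_5=1·1187+358=1545,  q_5=1·63+19=82
a_6=6:  p_6=6·1545+1187=10457,  q_6=6·82+63=555
a_7=1:  p_7=1·10457+1545=12002,  q_7=1·555+82=637
…
a_10=5:  p_10=5·151391+46463=803418,  q_10=5·8035+2466=42641
a_11=1:  p_11=1·803418+151391=954809,  q_11=1·42641+8035=50676
(x₁, y₁) = (954809, 50676);  954809² − 355·50676² = 1 ✓
n=2: (954809,50676)∘(954809,50676) = (954809·954809+355·50676·50676, 954809·50676+50676·954809) = (1823320452961,96771801768)
n=3: (1823320452961,96771801768)∘(954809,50676) = (954809·1823320452961+355·50676·96771801768, 954809·96771801768+50676·1823320452961) = (3481845556741524089,184797174548553948)
n=4: (3481845556741524089,184797174548553948)∘(954809,50676) = (954809·3481845556741524089+355·50676·184797174548553948, 954809·184797174548553948+50676·3481845556741524089) = (6648994948371812427335041,352892010866963721270096)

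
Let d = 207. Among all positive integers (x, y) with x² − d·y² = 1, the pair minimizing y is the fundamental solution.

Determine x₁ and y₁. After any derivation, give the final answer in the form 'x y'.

[14; 2,1,1,2,1,1,2,28] for √207; ℓ=8 ⇒ convergent index 7
step 0: (14, 1)  from 14·(1,0) + (0,1)
step 1: (29, 2)  from 2·(14,1) + (1,0)
…
step 6: (446, 31)  from 1·(259,18) + (187,13)
step 7: (1151, 80)  from 2·(446,31) + (259,18)
(x₁, y₁) = (1151, 80);  1151² − 207·80² = 1 ✓

1151 80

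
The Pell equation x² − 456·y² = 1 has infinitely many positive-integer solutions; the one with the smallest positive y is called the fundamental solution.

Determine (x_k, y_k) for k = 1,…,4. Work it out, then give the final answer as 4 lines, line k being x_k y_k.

1025 48
2101249 98400
4307559425 201719952
8830494720001 413525803200

[21; 2,1,4,1,2,42] for √456; ℓ=6 ⇒ convergent index 5
k=0  a_k=21  p_k/q_k = 21/1
…
k=4  a_k=1  p_k/q_k = 363/17
k=5  a_k=2  p_k/q_k = 1025/48
(x₁, y₁) = (1025, 48);  1025² − 456·48² = 1 ✓
(x_2, y_2) = (1025·1025 + 456·48·48, 1025·48 + 48·1025) = (2101249, 98400)
(x_3, y_3) = (1025·2101249 + 456·48·98400, 1025·98400 + 48·2101249) = (4307559425, 201719952)
(x_4, y_4) = (1025·4307559425 + 456·48·201719952, 1025·201719952 + 48·4307559425) = (8830494720001, 413525803200)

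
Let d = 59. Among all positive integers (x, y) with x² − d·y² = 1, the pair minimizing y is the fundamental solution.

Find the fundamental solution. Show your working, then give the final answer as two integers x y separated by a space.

[7; 1,2,7,2,1,14] for √59; ℓ=6 ⇒ convergent index 5
step 0: (7, 1)  from 7·(1,0) + (0,1)
…
step 3: (169, 22)  from 7·(23,3) + (8,1)
step 4: (361, 47)  from 2·(169,22) + (23,3)
step 5: (530, 69)  from 1·(361,47) + (169,22)
(x₁, y₁) = (530, 69);  530² − 59·69² = 1 ✓

530 69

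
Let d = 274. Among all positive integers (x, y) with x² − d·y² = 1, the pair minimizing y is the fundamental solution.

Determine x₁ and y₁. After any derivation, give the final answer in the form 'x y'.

3959299 239190

√274 = [16; 1,1,4,4,1,1,32, …], period ℓ=7 (odd) → k=13
step 0: (16, 1)  from 16·(1,0) + (0,1)
step 1: (17, 1)  from 1·(16,1) + (1,0)
step 2: (33, 2)  from 1·(17,1) + (16,1)
step 3: (149, 9)  from 4·(33,2) + (17,1)
…
step 5: (778, 47)  from 1·(629,38) + (149,9)
step 6: (1407, 85)  from 1·(778,47) + (629,38)
step 7: (45802, 2767)  from 32·(1407,85) + (778,47)
step 8: (47209, 2852)  from 1·(45802,2767) + (1407,85)
…
step 10: (419253, 25328)  from 4·(93011,5619) + (47209,2852)
step 11: (1770023, 106931)  from 4·(419253,25328) + (93011,5619)
step 12: (2189276, 132259)  from 1·(1770023,106931) + (419253,25328)
step 13: (3959299, 239190)  from 1·(2189276,132259) + (1770023,106931)
fundamental: x₁=3959299, y₁=239190  (since 15676048571401 − 274·57211856100 = 1)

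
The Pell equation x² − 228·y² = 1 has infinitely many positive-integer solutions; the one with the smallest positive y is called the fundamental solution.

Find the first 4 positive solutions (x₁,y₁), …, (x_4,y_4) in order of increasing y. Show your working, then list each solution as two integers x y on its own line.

[15; 10,30] for √228; ℓ=2 ⇒ convergent index 1
a_0=15:  p_0=15·1+0=15,  q_0=15·0+1=1
a_1=10:  p_1=10·15+1=151,  q_1=10·1+0=10
(x₁, y₁) = (151, 10);  151² − 228·10² = 1 ✓
k=2:  x_2 = 151·151+228·10·10 = 45601,  y_2 = 151·10+10·151 = 3020
k=3:  x_3 = 151·45601+228·10·3020 = 13771351,  y_3 = 151·3020+10·45601 = 912030
k=4:  x_4 = 151·13771351+228·10·912030 = 4158902401,  y_4 = 151·912030+10·13771351 = 275430040

151 10
45601 3020
13771351 912030
4158902401 275430040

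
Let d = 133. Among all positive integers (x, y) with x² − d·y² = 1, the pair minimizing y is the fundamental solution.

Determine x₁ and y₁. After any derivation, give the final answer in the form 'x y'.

[11; 1,1,7,5,1,…,1,1,22] for √133; ℓ=16 ⇒ convergent index 15
k=0  a_k=11  p_k/q_k = 11/1
…
k=5  a_k=1  p_k/q_k = 1061/92
…
k=8  a_k=2  p_k/q_k = 7969/691
…
k=14  a_k=1  p_k/q_k = 1378591/119539
k=15  a_k=1  p_k/q_k = 2588599/224460
→ (2588599, 224460).  Check: 2588599²=6700844782801, 133·224460²=6700844782800, difference 1.

2588599 224460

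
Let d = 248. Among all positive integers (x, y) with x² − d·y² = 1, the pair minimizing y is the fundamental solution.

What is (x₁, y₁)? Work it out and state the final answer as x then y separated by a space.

63 4

d=248: √d = [15; 1,2,1,30] (ℓ=4, even), read p_3/q_3
step 0: (15, 1)  from 15·(1,0) + (0,1)
…
step 2: (47, 3)  from 2·(16,1) + (15,1)
step 3: (63, 4)  from 1·(47,3) + (16,1)
→ (63, 4).  Check: 63²=3969, 248·4²=3968, difference 1.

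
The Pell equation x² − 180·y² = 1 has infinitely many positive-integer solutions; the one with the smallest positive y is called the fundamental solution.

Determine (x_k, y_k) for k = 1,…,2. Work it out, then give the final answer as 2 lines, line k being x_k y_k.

161 12
51841 3864

√180 → a₀=13, period (2,2,2,26); ℓ=4 even so k=3
a_0=13:  p_0=13·1+0=13,  q_0=13·0+1=1
…
a_2=2:  p_2=2·27+13=67,  q_2=2·2+1=5
a_3=2:  p_3=2·67+27=161,  q_3=2·5+2=12
(x₁, y₁) = (161, 12);  161² − 180·12² = 1 ✓
(161+12√180)^2 = 51841 + 3864√180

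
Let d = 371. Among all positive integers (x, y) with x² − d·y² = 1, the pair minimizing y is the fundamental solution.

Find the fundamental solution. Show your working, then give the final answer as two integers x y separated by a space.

[19; 3,1,4,1,3,38] for √371; ℓ=6 ⇒ convergent index 5
step 0: (19, 1)  from 19·(1,0) + (0,1)
step 1: (58, 3)  from 3·(19,1) + (1,0)
…
step 4: (443, 23)  from 1·(366,19) + (77,4)
step 5: (1695, 88)  from 3·(443,23) + (366,19)
→ (1695, 88).  Check: 1695²=2873025, 371·88²=2873024, difference 1.

1695 88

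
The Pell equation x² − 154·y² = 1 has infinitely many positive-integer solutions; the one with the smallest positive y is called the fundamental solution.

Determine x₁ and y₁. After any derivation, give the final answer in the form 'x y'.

21295 1716

√154 = [12; 2,2,3,1,2,1,3,2,2,24, …], period ℓ=10 (even) → k=9
step 0: (12, 1)  from 12·(1,0) + (0,1)
…
step 3: (211, 17)  from 3·(62,5) + (25,2)
…
step 5: (757, 61)  from 2·(273,22) + (211,17)
step 6: (1030, 83)  from 1·(757,61) + (273,22)
step 7: (3847, 310)  from 3·(1030,83) + (757,61)
step 8: (8724, 703)  from 2·(3847,310) + (1030,83)
step 9: (21295, 1716)  from 2·(8724,703) + (3847,310)
→ (21295, 1716).  Check: 21295²=453477025, 154·1716²=453477024, difference 1.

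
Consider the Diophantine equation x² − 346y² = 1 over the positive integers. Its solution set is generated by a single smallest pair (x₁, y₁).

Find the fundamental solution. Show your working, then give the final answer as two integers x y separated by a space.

√346 → a₀=18, period (1,1,1,1,36); ℓ=5 odd so k=9
step 0: (18, 1)  from 18·(1,0) + (0,1)
step 1: (19, 1)  from 1·(18,1) + (1,0)
…
step 4: (93, 5)  from 1·(56,3) + (37,2)
…
step 6: (3497, 188)  from 1·(3404,183) + (93,5)
step 7: (6901, 371)  from 1·(3497,188) + (3404,183)
step 8: (10398, 559)  from 1·(6901,371) + (3497,188)
step 9: (17299, 930)  from 1·(10398,559) + (6901,371)
→ (17299, 930).  Check: 17299²=299255401, 346·930²=299255400, difference 1.

17299 930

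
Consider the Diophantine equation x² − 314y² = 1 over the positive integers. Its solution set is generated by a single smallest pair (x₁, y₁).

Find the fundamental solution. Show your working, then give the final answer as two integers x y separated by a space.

392499 22150

d=314: √d = [17; 1,2,1,1,2,1,34] (ℓ=7, odd), read p_13/q_13
step 0: (17, 1)  from 17·(1,0) + (0,1)
step 1: (18, 1)  from 1·(17,1) + (1,0)
step 2: (53, 3)  from 2·(18,1) + (17,1)
step 3: (71, 4)  from 1·(53,3) + (18,1)
step 4: (124, 7)  from 1·(71,4) + (53,3)
…
step 7: (15381, 868)  from 34·(443,25) + (319,18)
…
step 12: (282617, 15949)  from 2·(109882,6201) + (62853,3547)
step 13: (392499, 22150)  from 1·(282617,15949) + (109882,6201)
fundamental: x₁=392499, y₁=22150  (since 154055465001 − 314·490622500 = 1)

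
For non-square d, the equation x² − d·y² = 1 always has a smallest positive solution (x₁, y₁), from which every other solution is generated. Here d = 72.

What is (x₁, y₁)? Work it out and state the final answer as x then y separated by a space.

17 2

[8; 2,16] for √72; ℓ=2 ⇒ convergent index 1
a_0=8:  p_0=8·1+0=8,  q_0=8·0+1=1
a_1=2:  p_1=2·8+1=17,  q_1=2·1+0=2
fundamental: x₁=17, y₁=2  (since 289 − 72·4 = 1)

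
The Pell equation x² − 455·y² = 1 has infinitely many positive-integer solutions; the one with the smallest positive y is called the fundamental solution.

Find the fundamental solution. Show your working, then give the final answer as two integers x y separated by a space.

√455 → a₀=21, period (3,42); ℓ=2 even so k=1
step 0: (21, 1)  from 21·(1,0) + (0,1)
step 1: (64, 3)  from 3·(21,1) + (1,0)
fundamental: x₁=64, y₁=3  (since 4096 − 455·9 = 1)

64 3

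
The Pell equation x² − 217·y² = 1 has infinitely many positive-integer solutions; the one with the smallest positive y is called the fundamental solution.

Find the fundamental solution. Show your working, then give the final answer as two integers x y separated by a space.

√217 = [14; 1,2,1,2,1,…,2,1,28, …], period ℓ=16 (even) → k=15
step 0: (14, 1)  from 14·(1,0) + (0,1)
…
step 6: (383, 26)  from 1·(221,15) + (162,11)
…
step 8: (15055, 1022)  from 4·(3668,249) + (383,26)
…
step 13: (1034361, 70217)  from 1·(740980,50301) + (293381,19916)
step 14: (2809702, 190735)  from 2·(1034361,70217) + (740980,50301)
step 15: (3844063, 260952)  from 1·(2809702,190735) + (1034361,70217)
fundamental: x₁=3844063, y₁=260952  (since 14776820347969 − 217·68095946304 = 1)

3844063 260952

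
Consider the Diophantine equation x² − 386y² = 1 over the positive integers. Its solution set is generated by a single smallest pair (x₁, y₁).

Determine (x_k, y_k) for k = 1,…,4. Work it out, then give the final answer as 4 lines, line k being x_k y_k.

111555 5678
24889036049 1266818580
5552992832780835 282639893378122
1238928230896843060801 63059786610325980840

[19; 1,1,1,4,1,18,1,4,1,1,1,38] for √386; ℓ=12 ⇒ convergent index 11
i=0: a=19 ⇒ p=19, q=1
i=1: a=1 ⇒ p=20, q=1
i=2: a=1 ⇒ p=39, q=2
i=3: a=1 ⇒ p=59, q=3
…
i=5: a=1 ⇒ p=334, q=17
i=6: a=18 ⇒ p=6287, q=320
i=7: a=1 ⇒ p=6621, q=337
i=8: a=4 ⇒ p=32771, q=1668
i=9: a=1 ⇒ p=39392, q=2005
i=10: a=1 ⇒ p=72163, q=3673
i=11: a=1 ⇒ p=111555, q=5678
(x₁, y₁) = (111555, 5678);  111555² − 386·5678² = 1 ✓
(111555+5678√386)^2 = 24889036049 + 1266818580√386
(111555+5678√386)^3 = 5552992832780835 + 282639893378122√386
(111555+5678√386)^4 = 1238928230896843060801 + 63059786610325980840√386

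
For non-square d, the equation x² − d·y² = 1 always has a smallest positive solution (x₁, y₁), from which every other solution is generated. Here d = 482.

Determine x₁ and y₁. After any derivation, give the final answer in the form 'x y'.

483 22

[21; 1,20,1,42] for √482; ℓ=4 ⇒ convergent index 3
step 0: (21, 1)  from 21·(1,0) + (0,1)
step 1: (22, 1)  from 1·(21,1) + (1,0)
step 2: (461, 21)  from 20·(22,1) + (21,1)
step 3: (483, 22)  from 1·(461,21) + (22,1)
→ (483, 22).  Check: 483²=233289, 482·22²=233288, difference 1.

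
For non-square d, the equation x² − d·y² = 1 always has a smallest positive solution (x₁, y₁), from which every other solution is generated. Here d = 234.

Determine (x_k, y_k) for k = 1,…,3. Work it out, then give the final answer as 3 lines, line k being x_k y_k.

5201 340
54100801 3536680
562756526801 36788545020

d=234: √d = [15; 3,2,1,2,1,2,3,30] (ℓ=8, even), read p_7/q_7
i=0: a=15 ⇒ p=15, q=1
…
i=2: a=2 ⇒ p=107, q=7
i=3: a=1 ⇒ p=153, q=10
i=4: a=2 ⇒ p=413, q=27
i=5: a=1 ⇒ p=566, q=37
i=6: a=2 ⇒ p=1545, q=101
i=7: a=3 ⇒ p=5201, q=340
→ (5201, 340).  Check: 5201²=27050401, 234·340²=27050400, difference 1.
n=2: (5201,340)∘(5201,340) = (5201·5201+234·340·340, 5201·340+340·5201) = (54100801,3536680)
n=3: (54100801,3536680)∘(5201,340) = (5201·54100801+234·340·3536680, 5201·3536680+340·54100801) = (562756526801,36788545020)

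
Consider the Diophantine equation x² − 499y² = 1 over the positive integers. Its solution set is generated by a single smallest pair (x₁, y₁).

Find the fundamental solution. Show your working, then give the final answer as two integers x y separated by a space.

4490 201

[22; 2,1,21,1,2,44] for √499; ℓ=6 ⇒ convergent index 5
i=0: a=22 ⇒ p=22, q=1
…
i=2: a=1 ⇒ p=67, q=3
…
i=4: a=1 ⇒ p=1519, q=68
i=5: a=2 ⇒ p=4490, q=201
(x₁, y₁) = (4490, 201);  4490² − 499·201² = 1 ✓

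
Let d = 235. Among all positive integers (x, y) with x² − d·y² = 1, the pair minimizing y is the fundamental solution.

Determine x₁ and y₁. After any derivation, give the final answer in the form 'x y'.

√235 = [15; 3,30, …], period ℓ=2 (even) → k=1
step 0: (15, 1)  from 15·(1,0) + (0,1)
step 1: (46, 3)  from 3·(15,1) + (1,0)
→ (46, 3).  Check: 46²=2116, 235·3²=2115, difference 1.

46 3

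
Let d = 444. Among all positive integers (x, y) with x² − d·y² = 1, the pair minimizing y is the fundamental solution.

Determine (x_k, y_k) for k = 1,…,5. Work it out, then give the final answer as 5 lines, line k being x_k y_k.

[21; 14,42] for √444; ℓ=2 ⇒ convergent index 1
a_0=21:  p_0=21·1+0=21,  q_0=21·0+1=1
a_1=14:  p_1=14·21+1=295,  q_1=14·1+0=14
(x₁, y₁) = (295, 14);  295² − 444·14² = 1 ✓
k=2:  x_2 = 295·295+444·14·14 = 174049,  y_2 = 295·14+14·295 = 8260
k=3:  x_3 = 295·174049+444·14·8260 = 102688615,  y_3 = 295·8260+14·174049 = 4873386
k=4:  x_4 = 295·102688615+444·14·4873386 = 60586108801,  y_4 = 295·4873386+14·102688615 = 2875289480
k=5:  x_5 = 295·60586108801+444·14·2875289480 = 35745701503975,  y_5 = 295·2875289480+14·60586108801 = 1696415919814

295 14
174049 8260
102688615 4873386
60586108801 2875289480
35745701503975 1696415919814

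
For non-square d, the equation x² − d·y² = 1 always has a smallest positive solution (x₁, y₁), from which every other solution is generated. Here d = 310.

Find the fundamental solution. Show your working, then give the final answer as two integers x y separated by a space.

848719 48204

[17; 1,1,1,1,5,…,1,1,34] for √310; ℓ=16 ⇒ convergent index 15
step 0: (17, 1)  from 17·(1,0) + (0,1)
step 1: (18, 1)  from 1·(17,1) + (1,0)
step 2: (35, 2)  from 1·(18,1) + (17,1)
step 3: (53, 3)  from 1·(35,2) + (18,1)
…
step 5: (493, 28)  from 5·(88,5) + (53,3)
step 6: (1567, 89)  from 3·(493,28) + (88,5)
…
step 8: (5687, 323)  from 2·(2060,117) + (1567,89)
step 9: (7747, 440)  from 1·(5687,323) + (2060,117)
step 10: (28928, 1643)  from 3·(7747,440) + (5687,323)
step 11: (152387, 8655)  from 5·(28928,1643) + (7747,440)
step 12: (181315, 10298)  from 1·(152387,8655) + (28928,1643)
…
step 14: (515017, 29251)  from 1·(333702,18953) + (181315,10298)
step 15: (848719, 48204)  from 1·(515017,29251) + (333702,18953)
(x₁, y₁) = (848719, 48204);  848719² − 310·48204² = 1 ✓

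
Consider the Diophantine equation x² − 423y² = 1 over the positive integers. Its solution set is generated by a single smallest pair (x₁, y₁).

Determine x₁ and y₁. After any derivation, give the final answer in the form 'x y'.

4607 224

d=423: √d = [20; 1,1,3,4,3,1,1,40] (ℓ=8, even), read p_7/q_7
step 0: (20, 1)  from 20·(1,0) + (0,1)
step 1: (21, 1)  from 1·(20,1) + (1,0)
…
step 4: (617, 30)  from 4·(144,7) + (41,2)
step 5: (1995, 97)  from 3·(617,30) + (144,7)
step 6: (2612, 127)  from 1·(1995,97) + (617,30)
step 7: (4607, 224)  from 1·(2612,127) + (1995,97)
fundamental: x₁=4607, y₁=224  (since 21224449 − 423·50176 = 1)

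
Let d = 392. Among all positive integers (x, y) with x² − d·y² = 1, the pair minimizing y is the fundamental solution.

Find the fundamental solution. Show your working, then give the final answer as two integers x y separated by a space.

99 5

d=392: √d = [19; 1,3,1,38] (ℓ=4, even), read p_3/q_3
a_0=19:  p_0=19·1+0=19,  q_0=19·0+1=1
…
a_2=3:  p_2=3·20+19=79,  q_2=3·1+1=4
a_3=1:  p_3=1·79+20=99,  q_3=1·4+1=5
(x₁, y₁) = (99, 5);  99² − 392·5² = 1 ✓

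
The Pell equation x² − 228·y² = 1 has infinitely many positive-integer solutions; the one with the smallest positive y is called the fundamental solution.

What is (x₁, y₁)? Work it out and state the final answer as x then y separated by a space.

[15; 10,30] for √228; ℓ=2 ⇒ convergent index 1
step 0: (15, 1)  from 15·(1,0) + (0,1)
step 1: (151, 10)  from 10·(15,1) + (1,0)
(x₁, y₁) = (151, 10);  151² − 228·10² = 1 ✓

151 10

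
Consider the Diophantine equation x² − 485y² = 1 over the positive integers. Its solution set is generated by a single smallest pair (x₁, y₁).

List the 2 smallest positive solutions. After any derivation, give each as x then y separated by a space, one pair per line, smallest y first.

969 44
1877921 85272

√485 → a₀=22, period (44); ℓ=1 odd so k=1
i=0: a=22 ⇒ p=22, q=1
i=1: a=44 ⇒ p=969, q=44
fundamental: x₁=969, y₁=44  (since 938961 − 485·1936 = 1)
(969+44√485)^2 = 1877921 + 85272√485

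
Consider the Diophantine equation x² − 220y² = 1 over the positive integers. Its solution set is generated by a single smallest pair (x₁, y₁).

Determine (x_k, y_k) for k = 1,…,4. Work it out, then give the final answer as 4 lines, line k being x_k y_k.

89 6
15841 1068
2819609 190098
501874561 33836376

[14; 1,4,1,28] for √220; ℓ=4 ⇒ convergent index 3
a_0=14:  p_0=14·1+0=14,  q_0=14·0+1=1
a_1=1:  p_1=1·14+1=15,  q_1=1·1+0=1
a_2=4:  p_2=4·15+14=74,  q_2=4·1+1=5
a_3=1:  p_3=1·74+15=89,  q_3=1·5+1=6
→ (89, 6).  Check: 89²=7921, 220·6²=7920, difference 1.
k=2:  x_2 = 89·89+220·6·6 = 15841,  y_2 = 89·6+6·89 = 1068
k=3:  x_3 = 89·15841+220·6·1068 = 2819609,  y_3 = 89·1068+6·15841 = 190098
k=4:  x_4 = 89·2819609+220·6·190098 = 501874561,  y_4 = 89·190098+6·2819609 = 33836376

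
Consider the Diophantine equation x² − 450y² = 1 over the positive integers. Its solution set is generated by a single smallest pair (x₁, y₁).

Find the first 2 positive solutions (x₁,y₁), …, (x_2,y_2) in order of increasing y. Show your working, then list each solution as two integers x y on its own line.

d=450: √d = [21; 4,1,2,4,2,1,4,42] (ℓ=8, even), read p_7/q_7
k=0  a_k=21  p_k/q_k = 21/1
…
k=5  a_k=2  p_k/q_k = 2885/136
k=6  a_k=1  p_k/q_k = 4179/197
k=7  a_k=4  p_k/q_k = 19601/924
(x₁, y₁) = (19601, 924);  19601² − 450·924² = 1 ✓
(x_2, y_2) = (19601·19601 + 450·924·924, 19601·924 + 924·19601) = (768398401, 36222648)

19601 924
768398401 36222648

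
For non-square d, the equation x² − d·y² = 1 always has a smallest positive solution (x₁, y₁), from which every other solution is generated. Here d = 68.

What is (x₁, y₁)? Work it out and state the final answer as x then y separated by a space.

33 4

[8; 4,16] for √68; ℓ=2 ⇒ convergent index 1
i=0: a=8 ⇒ p=8, q=1
i=1: a=4 ⇒ p=33, q=4
(x₁, y₁) = (33, 4);  33² − 68·4² = 1 ✓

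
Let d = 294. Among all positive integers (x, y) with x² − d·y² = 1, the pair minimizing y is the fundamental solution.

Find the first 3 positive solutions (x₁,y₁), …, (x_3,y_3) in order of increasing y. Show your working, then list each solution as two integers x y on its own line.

d=294: √d = [17; 6,1,4,1,6,34] (ℓ=6, even), read p_5/q_5
k=0  a_k=17  p_k/q_k = 17/1
k=1  a_k=6  p_k/q_k = 103/6
k=2  a_k=1  p_k/q_k = 120/7
k=3  a_k=4  p_k/q_k = 583/34
k=4  a_k=1  p_k/q_k = 703/41
k=5  a_k=6  p_k/q_k = 4801/280
(x₁, y₁) = (4801, 280);  4801² − 294·280² = 1 ✓
n=2: (4801,280)∘(4801,280) = (4801·4801+294·280·280, 4801·280+280·4801) = (46099201,2688560)
n=3: (46099201,2688560)∘(4801,280) = (4801·46099201+294·280·2688560, 4801·2688560+280·46099201) = (442644523201,25815552840)

4801 280
46099201 2688560
442644523201 25815552840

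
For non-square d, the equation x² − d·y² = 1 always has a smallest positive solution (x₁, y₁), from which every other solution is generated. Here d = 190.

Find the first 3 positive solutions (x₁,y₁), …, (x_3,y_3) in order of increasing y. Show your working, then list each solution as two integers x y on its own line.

52021 3774
5412368881 392654508
563113683064981 40852560317562

d=190: √d = [13; 1,3,1,1,1,…,3,1,26] (ℓ=14, even), read p_13/q_13
a_0=13:  p_0=13·1+0=13,  q_0=13·0+1=1
a_1=1:  p_1=1·13+1=14,  q_1=1·1+0=1
…
a_4=1:  p_4=1·69+55=124,  q_4=1·5+4=9
…
a_7=2:  p_7=2·510+193=1213,  q_7=2·37+14=88
…
a_10=1:  p_10=1·4149+2936=7085,  q_10=1·301+213=514
a_11=1:  p_11=1·7085+4149=11234,  q_11=1·514+301=815
a_12=3:  p_12=3·11234+7085=40787,  q_12=3·815+514=2959
a_13=1:  p_13=1·40787+11234=52021,  q_13=1·2959+815=3774
fundamental: x₁=52021, y₁=3774  (since 2706184441 − 190·14243076 = 1)
(52021+3774√190)^2 = 5412368881 + 392654508√190
(52021+3774√190)^3 = 563113683064981 + 40852560317562√190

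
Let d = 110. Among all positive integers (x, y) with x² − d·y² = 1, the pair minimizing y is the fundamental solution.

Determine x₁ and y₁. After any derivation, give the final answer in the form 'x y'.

21 2

d=110: √d = [10; 2,20] (ℓ=2, even), read p_1/q_1
i=0: a=10 ⇒ p=10, q=1
i=1: a=2 ⇒ p=21, q=2
fundamental: x₁=21, y₁=2  (since 441 − 110·4 = 1)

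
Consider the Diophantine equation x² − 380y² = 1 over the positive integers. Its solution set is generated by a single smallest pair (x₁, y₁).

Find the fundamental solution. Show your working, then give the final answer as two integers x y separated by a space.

39 2

d=380: √d = [19; 2,38] (ℓ=2, even), read p_1/q_1
k=0  a_k=19  p_k/q_k = 19/1
k=1  a_k=2  p_k/q_k = 39/2
fundamental: x₁=39, y₁=2  (since 1521 − 380·4 = 1)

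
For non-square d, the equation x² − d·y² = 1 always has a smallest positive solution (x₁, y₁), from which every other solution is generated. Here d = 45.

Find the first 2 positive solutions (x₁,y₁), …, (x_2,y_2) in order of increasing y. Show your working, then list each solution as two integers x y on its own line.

d=45: √d = [6; 1,2,2,2,1,12] (ℓ=6, even), read p_5/q_5
i=0: a=6 ⇒ p=6, q=1
i=1: a=1 ⇒ p=7, q=1
i=2: a=2 ⇒ p=20, q=3
…
i=4: a=2 ⇒ p=114, q=17
i=5: a=1 ⇒ p=161, q=24
→ (161, 24).  Check: 161²=25921, 45·24²=25920, difference 1.
n=2: (161,24)∘(161,24) = (161·161+45·24·24, 161·24+24·161) = (51841,7728)

161 24
51841 7728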